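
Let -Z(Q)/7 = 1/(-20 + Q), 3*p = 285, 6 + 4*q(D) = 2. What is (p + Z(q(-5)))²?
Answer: 81796/9 ≈ 9088.4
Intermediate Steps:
q(D) = -1 (q(D) = -3/2 + (¼)*2 = -3/2 + ½ = -1)
p = 95 (p = (⅓)*285 = 95)
Z(Q) = -7/(-20 + Q)
(p + Z(q(-5)))² = (95 - 7/(-20 - 1))² = (95 - 7/(-21))² = (95 - 7*(-1/21))² = (95 + ⅓)² = (286/3)² = 81796/9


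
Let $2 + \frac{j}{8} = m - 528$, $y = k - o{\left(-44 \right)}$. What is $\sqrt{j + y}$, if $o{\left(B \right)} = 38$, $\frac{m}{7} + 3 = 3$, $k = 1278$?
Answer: $10 i \sqrt{30} \approx 54.772 i$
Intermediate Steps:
$m = 0$ ($m = -21 + 7 \cdot 3 = -21 + 21 = 0$)
$y = 1240$ ($y = 1278 - 38 = 1240$)
$j = -4240$ ($j = -16 + 8 \left(0 - 528\right) = -16 + 8 \left(-528\right) = -16 - 4224 = -4240$)
$\sqrt{j + y} = \sqrt{-4240 + 1240} = \sqrt{-3000} = 10 i \sqrt{30}$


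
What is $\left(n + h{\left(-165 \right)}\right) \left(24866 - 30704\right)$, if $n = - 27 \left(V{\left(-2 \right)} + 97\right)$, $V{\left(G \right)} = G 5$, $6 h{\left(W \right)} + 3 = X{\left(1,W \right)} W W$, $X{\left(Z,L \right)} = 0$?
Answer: $13716381$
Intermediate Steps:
$h{\left(W \right)} = - \frac{1}{2}$ ($h{\left(W \right)} = - \frac{1}{2} + \frac{0 W W}{6} = - \frac{1}{2} + \frac{0 W}{6} = - \frac{1}{2} + \frac{1}{6} \cdot 0 = - \frac{1}{2} + 0 = - \frac{1}{2}$)
$V{\left(G \right)} = 5 G$
$n = -2349$ ($n = - 27 \left(5 \left(-2\right) + 97\right) = - 27 \left(-10 + 97\right) = \left(-27\right) 87 = -2349$)
$\left(n + h{\left(-165 \right)}\right) \left(24866 - 30704\right) = \left(-2349 - \frac{1}{2}\right) \left(24866 - 30704\right) = \left(- \frac{4699}{2}\right) \left(-5838\right) = 13716381$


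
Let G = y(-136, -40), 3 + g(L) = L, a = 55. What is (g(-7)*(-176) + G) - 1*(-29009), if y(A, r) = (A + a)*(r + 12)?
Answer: 33037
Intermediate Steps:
g(L) = -3 + L
y(A, r) = (12 + r)*(55 + A) (y(A, r) = (A + 55)*(r + 12) = (55 + A)*(12 + r) = (12 + r)*(55 + A))
G = 2268 (G = 660 + 12*(-136) + 55*(-40) - 136*(-40) = 660 - 1632 - 2200 + 5440 = 2268)
(g(-7)*(-176) + G) - 1*(-29009) = ((-3 - 7)*(-176) + 2268) - 1*(-29009) = (-10*(-176) + 2268) + 29009 = (1760 + 2268) + 29009 = 4028 + 29009 = 33037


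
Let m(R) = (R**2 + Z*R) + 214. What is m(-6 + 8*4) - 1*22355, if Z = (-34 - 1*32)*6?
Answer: -31761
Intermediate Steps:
Z = -396 (Z = (-34 - 32)*6 = -66*6 = -396)
m(R) = 214 + R**2 - 396*R (m(R) = (R**2 - 396*R) + 214 = 214 + R**2 - 396*R)
m(-6 + 8*4) - 1*22355 = (214 + (-6 + 8*4)**2 - 396*(-6 + 8*4)) - 1*22355 = (214 + (-6 + 32)**2 - 396*(-6 + 32)) - 22355 = (214 + 26**2 - 396*26) - 22355 = (214 + 676 - 10296) - 22355 = -9406 - 22355 = -31761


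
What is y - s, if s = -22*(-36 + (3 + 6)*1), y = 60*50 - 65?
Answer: 2341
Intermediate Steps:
y = 2935 (y = 3000 - 65 = 2935)
s = 594 (s = -22*(-36 + 9*1) = -22*(-36 + 9) = -22*(-27) = 594)
y - s = 2935 - 1*594 = 2935 - 594 = 2341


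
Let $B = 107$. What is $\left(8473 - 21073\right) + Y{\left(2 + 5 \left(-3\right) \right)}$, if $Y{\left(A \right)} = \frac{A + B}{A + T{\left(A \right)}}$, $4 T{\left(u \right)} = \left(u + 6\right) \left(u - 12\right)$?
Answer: $- \frac{1549424}{123} \approx -12597.0$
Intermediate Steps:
$T{\left(u \right)} = \frac{\left(-12 + u\right) \left(6 + u\right)}{4}$ ($T{\left(u \right)} = \frac{\left(u + 6\right) \left(u - 12\right)}{4} = \frac{\left(6 + u\right) \left(-12 + u\right)}{4} = \frac{\left(-12 + u\right) \left(6 + u\right)}{4}$)
$Y{\left(A \right)} = \frac{107 + A}{-18 - \frac{A}{2} + \frac{A^{2}}{4}}$ ($Y{\left(A \right)} = \frac{A + 107}{A - \left(18 - \frac{A^{2}}{4} + \frac{3 A}{2}\right)} = \frac{107 + A}{-18 - \frac{A}{2} + \frac{A^{2}}{4}}$)
$\left(8473 - 21073\right) + Y{\left(2 + 5 \left(-3\right) \right)} = \left(8473 - 21073\right) + \frac{4 \left(107 + \left(2 + 5 \left(-3\right)\right)\right)}{-72 + \left(2 + 5 \left(-3\right)\right)^{2} - 2 \left(2 + 5 \left(-3\right)\right)} = -12600 + \frac{4 \left(107 + \left(2 - 15\right)\right)}{-72 + \left(2 - 15\right)^{2} - 2 \left(2 - 15\right)} = -12600 + \frac{4 \left(107 - 13\right)}{-72 + \left(-13\right)^{2} - -26} = -12600 + 4 \frac{1}{-72 + 169 + 26} \cdot 94 = -12600 + 4 \cdot \frac{1}{123} \cdot 94 = -12600 + \frac{376}{123} = - \frac{1549424}{123}$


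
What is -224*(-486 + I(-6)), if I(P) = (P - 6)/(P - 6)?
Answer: 108640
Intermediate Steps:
I(P) = 1 (I(P) = (-6 + P)/(-6 + P) = 1)
-224*(-486 + I(-6)) = -224*(-486 + 1) = -224*(-485) = 108640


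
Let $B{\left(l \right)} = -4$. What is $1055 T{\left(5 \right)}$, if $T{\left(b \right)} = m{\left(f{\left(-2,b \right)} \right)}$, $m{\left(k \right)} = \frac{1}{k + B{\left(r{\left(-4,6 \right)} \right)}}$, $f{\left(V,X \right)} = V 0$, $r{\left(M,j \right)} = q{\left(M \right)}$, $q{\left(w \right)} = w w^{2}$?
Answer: $- \frac{1055}{4} \approx -263.75$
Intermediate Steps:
$q{\left(w \right)} = w^{3}$
$r{\left(M,j \right)} = M^{3}$
$f{\left(V,X \right)} = 0$
$m{\left(k \right)} = \frac{1}{-4 + k}$ ($m{\left(k \right)} = \frac{1}{k - 4} = \frac{1}{-4 + k}$)
$T{\left(b \right)} = - \frac{1}{4}$ ($T{\left(b \right)} = \frac{1}{-4 + 0} = \frac{1}{-4} = - \frac{1}{4}$)
$1055 T{\left(5 \right)} = 1055 \left(- \frac{1}{4}\right) = - \frac{1055}{4}$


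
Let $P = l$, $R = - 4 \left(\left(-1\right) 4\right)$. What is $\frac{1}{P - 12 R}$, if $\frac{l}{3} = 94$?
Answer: $\frac{1}{90} \approx 0.011111$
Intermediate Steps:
$R = 16$ ($R = \left(-4\right) \left(-4\right) = 16$)
$l = 282$ ($l = 3 \cdot 94 = 282$)
$P = 282$
$\frac{1}{P - 12 R} = \frac{1}{282 - 192} = \frac{1}{90}$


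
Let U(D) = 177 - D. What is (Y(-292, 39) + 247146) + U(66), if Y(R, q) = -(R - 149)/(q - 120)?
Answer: 2225264/9 ≈ 2.4725e+5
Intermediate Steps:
Y(R, q) = -(-149 + R)/(-120 + q)
(Y(-292, 39) + 247146) + U(66) = ((149 - 1*(-292))/(-120 + 39) + 247146) + (177 - 1*66) = ((149 + 292)/(-81) + 247146) + (177 - 66) = (-1/81*441 + 247146) + 111 = (-49/9 + 247146) + 111 = 2224265/9 + 111 = 2225264/9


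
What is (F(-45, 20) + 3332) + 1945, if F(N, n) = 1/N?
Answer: 237464/45 ≈ 5277.0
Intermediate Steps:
(F(-45, 20) + 3332) + 1945 = (1/(-45) + 3332) + 1945 = (-1/45 + 3332) + 1945 = 149939/45 + 1945 = 237464/45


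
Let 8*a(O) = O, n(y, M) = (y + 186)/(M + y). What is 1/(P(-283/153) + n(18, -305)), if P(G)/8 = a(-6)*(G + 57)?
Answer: -14637/4853816 ≈ -0.0030156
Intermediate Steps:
n(y, M) = (186 + y)/(M + y)
a(O) = O/8
P(G) = -342 - 6*G (P(G) = 8*(((⅛)*(-6))*(G + 57)) = 8*(-3*(57 + G)/4) = 8*(-171/4 - 3*G/4) = -342 - 6*G)
1/(P(-283/153) + n(18, -305)) = 1/((-342 - (-1698)/153) + (186 + 18)/(-305 + 18)) = 1/((-342 - (-1698)/153) + 204/(-287)) = 1/((-342 - 6*(-283/153)) - 1/287*204) = 1/((-342 + 566/51) - 204/287) = 1/(-16876/51 - 204/287) = 1/(-4853816/14637) = -14637/4853816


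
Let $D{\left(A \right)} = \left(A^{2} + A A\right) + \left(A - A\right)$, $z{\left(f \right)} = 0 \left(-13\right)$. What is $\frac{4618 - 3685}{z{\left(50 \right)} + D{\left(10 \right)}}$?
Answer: $\frac{933}{200} \approx 4.665$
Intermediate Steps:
$z{\left(f \right)} = 0$
$D{\left(A \right)} = 2 A^{2}$ ($D{\left(A \right)} = \left(A^{2} + A^{2}\right) + 0 = 2 A^{2} + 0 = 2 A^{2}$)
$\frac{4618 - 3685}{z{\left(50 \right)} + D{\left(10 \right)}} = \frac{4618 - 3685}{0 + 2 \cdot 10^{2}} = \frac{933}{0 + 2 \cdot 100} = \frac{933}{0 + 200} = \frac{933}{200}$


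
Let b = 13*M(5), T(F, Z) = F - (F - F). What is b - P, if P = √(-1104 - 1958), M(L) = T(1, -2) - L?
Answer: -52 - I*√3062 ≈ -52.0 - 55.335*I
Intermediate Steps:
T(F, Z) = F (T(F, Z) = F - 1*0 = F + 0 = F)
M(L) = 1 - L
P = I*√3062 (P = √(-3062) = I*√3062 ≈ 55.335*I)
b = -52 (b = 13*(1 - 1*5) = 13*(1 - 5) = 13*(-4) = -52)
b - P = -52 - I*√3062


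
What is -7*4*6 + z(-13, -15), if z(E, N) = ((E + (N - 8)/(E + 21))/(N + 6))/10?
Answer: -120833/720 ≈ -167.82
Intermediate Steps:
z(E, N) = (E + (-8 + N)/(21 + E))/(10*(6 + N)) (z(E, N) = ((E + (-8 + N)/(21 + E))/(6 + N))*(⅒) = (E + (-8 + N)/(21 + E))/(10*(6 + N)))
-7*4*6 + z(-13, -15) = -7*4*6 + (-8 - 15 + (-13)² + 21*(-13))/(10*(126 + 6*(-13) + 21*(-15) - 13*(-15))) = -28*6 + (-8 - 15 + 169 - 273)/(10*(126 - 78 - 315 + 195)) = -168 + (⅒)*(-127)/(-72) = -168 + (⅒)*(-1/72)*(-127) = -168 + 127/720 = -120833/720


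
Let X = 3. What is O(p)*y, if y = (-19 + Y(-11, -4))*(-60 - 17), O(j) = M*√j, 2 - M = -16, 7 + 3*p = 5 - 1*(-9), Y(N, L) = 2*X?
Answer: 6006*√21 ≈ 27523.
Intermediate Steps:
Y(N, L) = 6 (Y(N, L) = 2*3 = 6)
p = 7/3 (p = -7/3 + (5 - 1*(-9))/3 = -7/3 + (5 + 9)/3 = -7/3 + (⅓)*14 = -7/3 + 14/3 = 7/3 ≈ 2.3333)
M = 18 (M = 2 - 1*(-16) = 2 + 16 = 18)
O(j) = 18*√j
y = 1001 (y = (-19 + 6)*(-60 - 17) = -13*(-77) = 1001)
O(p)*y = (18*√(7/3))*1001 = (18*(√21/3))*1001 = (6*√21)*1001 = 6006*√21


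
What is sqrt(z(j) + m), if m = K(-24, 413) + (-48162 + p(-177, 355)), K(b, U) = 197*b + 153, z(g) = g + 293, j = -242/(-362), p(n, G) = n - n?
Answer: I*sqrt(1718095983)/181 ≈ 229.01*I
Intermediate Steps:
p(n, G) = 0
j = 121/181 (j = -242*(-1/362) = 121/181 ≈ 0.66851)
z(g) = 293 + g
K(b, U) = 153 + 197*b
m = -52737 (m = (153 + 197*(-24)) + (-48162 + 0) = (153 - 4728) - 48162 = -4575 - 48162 = -52737)
sqrt(z(j) + m) = sqrt((293 + 121/181) - 52737) = sqrt(53154/181 - 52737) = sqrt(-9492243/181) = I*sqrt(1718095983)/181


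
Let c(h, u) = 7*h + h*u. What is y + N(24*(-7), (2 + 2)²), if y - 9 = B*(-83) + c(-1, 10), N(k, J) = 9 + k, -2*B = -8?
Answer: -499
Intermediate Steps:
B = 4 (B = -½*(-8) = 4)
y = -340 (y = 9 + (4*(-83) - (7 + 10)) = 9 + (-332 - 1*17) = 9 + (-332 - 17) = 9 - 349 = -340)
y + N(24*(-7), (2 + 2)²) = -340 + (9 + 24*(-7)) = -340 + (9 - 168) = -340 - 159 = -499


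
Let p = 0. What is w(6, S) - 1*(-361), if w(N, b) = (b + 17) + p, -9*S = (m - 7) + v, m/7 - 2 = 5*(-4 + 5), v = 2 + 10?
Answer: 372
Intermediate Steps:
v = 12
m = 49 (m = 14 + 7*(5*(-4 + 5)) = 14 + 7*(5*1) = 14 + 7*5 = 14 + 35 = 49)
S = -6 (S = -((49 - 7) + 12)/9 = -(42 + 12)/9 = -1/9*54 = -6)
w(N, b) = 17 + b (w(N, b) = (b + 17) + 0 = (17 + b) + 0 = 17 + b)
w(6, S) - 1*(-361) = (17 - 6) - 1*(-361) = 11 + 361 = 372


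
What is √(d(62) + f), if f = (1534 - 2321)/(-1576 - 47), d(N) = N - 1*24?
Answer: √101374203/1623 ≈ 6.2036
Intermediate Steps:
d(N) = -24 + N (d(N) = N - 24 = -24 + N)
f = 787/1623 (f = -787/(-1623) = -787*(-1/1623) = 787/1623 ≈ 0.48490)
√(d(62) + f) = √((-24 + 62) + 787/1623) = √(38 + 787/1623) = √(62461/1623) = √101374203/1623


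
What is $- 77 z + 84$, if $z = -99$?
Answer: $7707$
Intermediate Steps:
$- 77 z + 84 = \left(-77\right) \left(-99\right) + 84 = 7623 + 84 = 7707$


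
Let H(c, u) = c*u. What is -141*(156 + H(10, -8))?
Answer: -10716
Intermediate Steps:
-141*(156 + H(10, -8)) = -141*(156 + 10*(-8)) = -141*(156 - 80) = -141*76 = -10716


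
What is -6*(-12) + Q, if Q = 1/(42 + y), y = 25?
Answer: 4825/67 ≈ 72.015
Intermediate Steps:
Q = 1/67 (Q = 1/(42 + 25) = 1/67 ≈ 0.014925)
-6*(-12) + Q = -6*(-12) + 1/67 = 72 + 1/67 = 4825/67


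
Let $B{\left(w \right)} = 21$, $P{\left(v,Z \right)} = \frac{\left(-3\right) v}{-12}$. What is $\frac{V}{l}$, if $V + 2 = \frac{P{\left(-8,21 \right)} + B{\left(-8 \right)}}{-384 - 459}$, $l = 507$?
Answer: $- \frac{1705}{427401} \approx -0.0039892$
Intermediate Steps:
$P{\left(v,Z \right)} = \frac{v}{4}$ ($P{\left(v,Z \right)} = - 3 v \left(- \frac{1}{12}\right) = \frac{v}{4}$)
$V = - \frac{1705}{843}$ ($V = -2 + \frac{\frac{1}{4} \left(-8\right) + 21}{-384 - 459} = -2 + \frac{-2 + 21}{-843} = -2 + 19 \left(- \frac{1}{843}\right) = -2 - \frac{19}{843} = - \frac{1705}{843} \approx -2.0225$)
$\frac{V}{l} = - \frac{1705}{843 \cdot 507} = \left(- \frac{1705}{843}\right) \frac{1}{507} = - \frac{1705}{427401}$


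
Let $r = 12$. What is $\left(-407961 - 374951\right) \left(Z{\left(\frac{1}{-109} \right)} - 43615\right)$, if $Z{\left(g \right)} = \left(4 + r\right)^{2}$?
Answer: $33946281408$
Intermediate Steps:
$Z{\left(g \right)} = 256$ ($Z{\left(g \right)} = \left(4 + 12\right)^{2} = 16^{2} = 256$)
$\left(-407961 - 374951\right) \left(Z{\left(\frac{1}{-109} \right)} - 43615\right) = \left(-407961 - 374951\right) \left(256 - 43615\right) = \left(-782912\right) \left(-43359\right) = 33946281408$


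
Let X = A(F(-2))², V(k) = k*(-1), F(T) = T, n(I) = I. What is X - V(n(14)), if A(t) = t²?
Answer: 30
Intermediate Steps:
V(k) = -k
X = 16 (X = ((-2)²)² = 4² = 16)
X - V(n(14)) = 16 - (-1)*14 = 16 - 1*(-14) = 16 + 14 = 30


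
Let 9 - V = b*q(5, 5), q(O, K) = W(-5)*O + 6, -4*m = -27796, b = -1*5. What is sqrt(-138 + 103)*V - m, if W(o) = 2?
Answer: -6949 + 89*I*sqrt(35) ≈ -6949.0 + 526.53*I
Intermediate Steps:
b = -5
m = 6949 (m = -1/4*(-27796) = 6949)
q(O, K) = 6 + 2*O (q(O, K) = 2*O + 6 = 6 + 2*O)
V = 89 (V = 9 - (-5)*(6 + 2*5) = 9 - (-5)*(6 + 10) = 9 - (-5)*16 = 9 - 1*(-80) = 9 + 80 = 89)
sqrt(-138 + 103)*V - m = sqrt(-138 + 103)*89 - 1*6949 = sqrt(-35)*89 - 6949 = (I*sqrt(35))*89 - 6949 = 89*I*sqrt(35) - 6949 = -6949 + 89*I*sqrt(35)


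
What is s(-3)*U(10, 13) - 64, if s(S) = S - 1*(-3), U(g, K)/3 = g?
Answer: -64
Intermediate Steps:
U(g, K) = 3*g
s(S) = 3 + S (s(S) = S + 3 = 3 + S)
s(-3)*U(10, 13) - 64 = (3 - 3)*(3*10) - 64 = 0*30 - 64 = 0 - 64 = -64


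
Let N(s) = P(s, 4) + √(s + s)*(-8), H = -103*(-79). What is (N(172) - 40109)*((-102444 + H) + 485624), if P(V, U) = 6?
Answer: -15692985651 - 6261072*√86 ≈ -1.5751e+10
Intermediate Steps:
H = 8137
N(s) = 6 - 8*√2*√s (N(s) = 6 + √(s + s)*(-8) = 6 + √(2*s)*(-8) = 6 + (√2*√s)*(-8) = 6 - 8*√2*√s)
(N(172) - 40109)*((-102444 + H) + 485624) = ((6 - 8*√2*√172) - 40109)*((-102444 + 8137) + 485624) = ((6 - 8*√2*2*√43) - 40109)*(-94307 + 485624) = ((6 - 16*√86) - 40109)*391317 = (-40103 - 16*√86)*391317 = -15692985651 - 6261072*√86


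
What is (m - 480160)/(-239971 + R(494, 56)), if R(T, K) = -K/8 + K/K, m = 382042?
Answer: 98118/239977 ≈ 0.40886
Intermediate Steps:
R(T, K) = 1 - K/8 (R(T, K) = -K*(1/8) + 1 = -K/8 + 1 = 1 - K/8)
(m - 480160)/(-239971 + R(494, 56)) = (382042 - 480160)/(-239971 + (1 - 1/8*56)) = -98118/(-239971 + (1 - 7)) = -98118/(-239971 - 6) = -98118/(-239977) = -98118*(-1/239977) = 98118/239977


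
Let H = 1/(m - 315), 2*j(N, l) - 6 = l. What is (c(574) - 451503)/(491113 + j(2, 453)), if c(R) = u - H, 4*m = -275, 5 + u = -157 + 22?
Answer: -1386544002/1508421475 ≈ -0.91920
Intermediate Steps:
j(N, l) = 3 + l/2
u = -140 (u = -5 + (-157 + 22) = -5 - 135 = -140)
m = -275/4 (m = (1/4)*(-275) = -275/4 ≈ -68.750)
H = -4/1535 (H = 1/(-275/4 - 315) = 1/(-1535/4) = -4/1535 ≈ -0.0026059)
c(R) = -214896/1535 (c(R) = -140 - 1*(-4/1535) = -140 + 4/1535 = -214896/1535)
(c(574) - 451503)/(491113 + j(2, 453)) = (-214896/1535 - 451503)/(491113 + (3 + (1/2)*453)) = -693272001/(1535*(491113 + (3 + 453/2))) = -693272001/(1535*(491113 + 459/2)) = -693272001/(1535*982685/2) = -693272001/1535*2/982685 = -1386544002/1508421475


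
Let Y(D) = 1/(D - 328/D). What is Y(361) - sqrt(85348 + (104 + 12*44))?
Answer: 361/129993 - 2*sqrt(21495) ≈ -293.22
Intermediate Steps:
Y(361) - sqrt(85348 + (104 + 12*44)) = 361/(-328 + 361**2) - sqrt(85348 + (104 + 12*44)) = 361/(-328 + 130321) - sqrt(85348 + (104 + 528)) = 361/129993 - sqrt(85348 + 632) = 361*(1/129993) - sqrt(85980) = 361/129993 - 2*sqrt(21495)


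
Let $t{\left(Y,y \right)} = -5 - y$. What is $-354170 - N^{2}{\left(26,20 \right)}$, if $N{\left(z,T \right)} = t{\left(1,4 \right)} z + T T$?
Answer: $-381726$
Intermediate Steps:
$N{\left(z,T \right)} = T^{2} - 9 z$ ($N{\left(z,T \right)} = \left(-5 - 4\right) z + T T = \left(-5 - 4\right) z + T^{2} = - 9 z + T^{2} = T^{2} - 9 z$)
$-354170 - N^{2}{\left(26,20 \right)} = -354170 - \left(20^{2} - 234\right)^{2} = -354170 - \left(400 - 234\right)^{2} = -354170 - 166^{2} = -354170 - 27556 = -381726$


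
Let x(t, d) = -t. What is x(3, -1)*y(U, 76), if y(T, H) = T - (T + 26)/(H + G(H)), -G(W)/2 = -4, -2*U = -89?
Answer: -7335/56 ≈ -130.98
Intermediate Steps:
U = 89/2 (U = -½*(-89) = 89/2 ≈ 44.500)
G(W) = 8 (G(W) = -2*(-4) = 8)
y(T, H) = T - (26 + T)/(8 + H) (y(T, H) = T - (T + 26)/(H + 8) = T - (26 + T)/(8 + H))
x(3, -1)*y(U, 76) = (-1*3)*((-26 + 7*(89/2) + 76*(89/2))/(8 + 76)) = -3*(-26 + 623/2 + 3382)/84 = -7335/(28*2) = -3*2445/56 = -7335/56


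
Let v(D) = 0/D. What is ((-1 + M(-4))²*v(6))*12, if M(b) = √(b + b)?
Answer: 0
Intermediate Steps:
M(b) = √2*√b (M(b) = √(2*b) = √2*√b)
v(D) = 0
((-1 + M(-4))²*v(6))*12 = ((-1 + √2*√(-4))²*0)*12 = ((-1 + √2*(2*I))²*0)*12 = ((-1 + 2*I*√2)²*0)*12 = 0*12 = 0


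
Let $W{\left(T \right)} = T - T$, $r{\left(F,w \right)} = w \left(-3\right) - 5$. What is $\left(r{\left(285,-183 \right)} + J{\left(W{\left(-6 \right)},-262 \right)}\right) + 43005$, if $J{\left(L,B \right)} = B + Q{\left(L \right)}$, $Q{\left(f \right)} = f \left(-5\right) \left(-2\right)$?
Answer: $43287$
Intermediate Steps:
$r{\left(F,w \right)} = -5 - 3 w$ ($r{\left(F,w \right)} = - 3 w - 5 = -5 - 3 w$)
$Q{\left(f \right)} = 10 f$ ($Q{\left(f \right)} = - 5 f \left(-2\right) = 10 f$)
$W{\left(T \right)} = 0$
$J{\left(L,B \right)} = B + 10 L$
$\left(r{\left(285,-183 \right)} + J{\left(W{\left(-6 \right)},-262 \right)}\right) + 43005 = \left(\left(-5 - -549\right) + \left(-262 + 10 \cdot 0\right)\right) + 43005 = \left(\left(-5 + 549\right) + \left(-262 + 0\right)\right) + 43005 = \left(544 - 262\right) + 43005 = 282 + 43005 = 43287$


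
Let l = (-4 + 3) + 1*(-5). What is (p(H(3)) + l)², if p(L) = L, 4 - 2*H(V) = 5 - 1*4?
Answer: 81/4 ≈ 20.250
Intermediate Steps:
H(V) = 3/2 (H(V) = 2 - (5 - 1*4)/2 = 2 - (5 - 4)/2 = 2 - ½*1 = 2 - ½ = 3/2)
l = -6 (l = -1 - 5 = -6)
(p(H(3)) + l)² = (3/2 - 6)² = (-9/2)² = 81/4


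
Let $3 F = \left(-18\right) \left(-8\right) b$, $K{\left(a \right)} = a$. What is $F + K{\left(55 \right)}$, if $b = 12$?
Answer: $631$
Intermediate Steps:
$F = 576$ ($F = \frac{\left(-18\right) \left(-8\right) 12}{3} = \frac{144 \cdot 12}{3} = \frac{1}{3} \cdot 1728 = 576$)
$F + K{\left(55 \right)} = 576 + 55 = 631$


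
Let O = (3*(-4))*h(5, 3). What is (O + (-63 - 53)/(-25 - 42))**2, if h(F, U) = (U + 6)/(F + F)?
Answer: 9229444/112225 ≈ 82.240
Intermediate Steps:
h(F, U) = (6 + U)/(2*F) (h(F, U) = (6 + U)/((2*F)) = (6 + U)*(1/(2*F)) = (6 + U)/(2*F))
O = -54/5 (O = (3*(-4))*((1/2)*(6 + 3)/5) = -6*9/5 = -12*9/10 = -54/5 ≈ -10.800)
(O + (-63 - 53)/(-25 - 42))**2 = (-54/5 + (-63 - 53)/(-25 - 42))**2 = (-54/5 - 116/(-67))**2 = (-54/5 - 116*(-1/67))**2 = (-54/5 + 116/67)**2 = (-3038/335)**2 = 9229444/112225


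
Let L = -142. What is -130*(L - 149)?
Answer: 37830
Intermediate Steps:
-130*(L - 149) = -130*(-142 - 149) = -130*(-291) = 37830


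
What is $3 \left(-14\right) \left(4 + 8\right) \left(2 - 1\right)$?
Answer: $-504$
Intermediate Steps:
$3 \left(-14\right) \left(4 + 8\right) \left(2 - 1\right) = - 42 \cdot 12 \cdot 1 = \left(-42\right) 12 = -504$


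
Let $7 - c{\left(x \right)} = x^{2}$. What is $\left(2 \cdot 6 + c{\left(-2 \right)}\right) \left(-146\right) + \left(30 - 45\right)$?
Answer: $-2205$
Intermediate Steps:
$c{\left(x \right)} = 7 - x^{2}$
$\left(2 \cdot 6 + c{\left(-2 \right)}\right) \left(-146\right) + \left(30 - 45\right) = \left(2 \cdot 6 + \left(7 - \left(-2\right)^{2}\right)\right) \left(-146\right) + \left(30 - 45\right) = \left(12 + \left(7 - 4\right)\right) \left(-146\right) + \left(30 - 45\right) = \left(12 + \left(7 - 4\right)\right) \left(-146\right) - 15 = \left(12 + 3\right) \left(-146\right) - 15 = 15 \left(-146\right) - 15 = -2190 - 15 = -2205$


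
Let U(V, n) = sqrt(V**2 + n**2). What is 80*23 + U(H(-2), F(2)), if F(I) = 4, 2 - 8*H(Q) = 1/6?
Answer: 1840 + sqrt(36985)/48 ≈ 1844.0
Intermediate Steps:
H(Q) = 11/48 (H(Q) = 1/4 - 1/8/6 = 1/4 - 1/8*1/6 = 1/4 - 1/48 = 11/48)
80*23 + U(H(-2), F(2)) = 80*23 + sqrt((11/48)**2 + 4**2) = 1840 + sqrt(121/2304 + 16) = 1840 + sqrt(36985/2304) = 1840 + sqrt(36985)/48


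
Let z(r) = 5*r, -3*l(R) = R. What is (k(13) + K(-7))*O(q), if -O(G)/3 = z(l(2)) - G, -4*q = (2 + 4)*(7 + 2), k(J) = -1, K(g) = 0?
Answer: 61/2 ≈ 30.500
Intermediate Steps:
l(R) = -R/3
q = -27/2 (q = -(2 + 4)*(7 + 2)/4 = -3*9/2 = -1/4*54 = -27/2 ≈ -13.500)
O(G) = 10 + 3*G (O(G) = -3*(5*(-1/3*2) - G) = -3*(5*(-2/3) - G) = -3*(-10/3 - G) = 10 + 3*G)
(k(13) + K(-7))*O(q) = (-1 + 0)*(10 + 3*(-27/2)) = -(10 - 81/2) = -1*(-61/2) = 61/2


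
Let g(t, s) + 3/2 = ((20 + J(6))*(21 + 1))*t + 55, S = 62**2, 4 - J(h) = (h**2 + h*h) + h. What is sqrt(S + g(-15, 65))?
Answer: sqrt(86870)/2 ≈ 147.37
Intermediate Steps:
J(h) = 4 - h - 2*h**2 (J(h) = 4 - ((h**2 + h*h) + h) = 4 - ((h**2 + h**2) + h) = 4 - (2*h**2 + h) = 4 - (h + 2*h**2) = 4 + (-h - 2*h**2) = 4 - h - 2*h**2)
S = 3844
g(t, s) = 107/2 - 1188*t (g(t, s) = -3/2 + (((20 + (4 - 1*6 - 2*6**2))*(21 + 1))*t + 55) = -3/2 + (((20 + (4 - 6 - 2*36))*22)*t + 55) = -3/2 + (((20 + (4 - 6 - 72))*22)*t + 55) = -3/2 + (((20 - 74)*22)*t + 55) = -3/2 + ((-54*22)*t + 55) = -3/2 + (-1188*t + 55) = -3/2 + (55 - 1188*t) = 107/2 - 1188*t)
sqrt(S + g(-15, 65)) = sqrt(3844 + (107/2 - 1188*(-15))) = sqrt(3844 + (107/2 + 17820)) = sqrt(3844 + 35747/2) = sqrt(43435/2) = sqrt(86870)/2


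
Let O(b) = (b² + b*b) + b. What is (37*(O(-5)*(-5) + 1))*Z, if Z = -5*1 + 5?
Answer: 0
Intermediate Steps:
O(b) = b + 2*b² (O(b) = (b² + b²) + b = 2*b² + b = b + 2*b²)
Z = 0 (Z = -5 + 5 = 0)
(37*(O(-5)*(-5) + 1))*Z = (37*(-5*(1 + 2*(-5))*(-5) + 1))*0 = (37*(-5*(1 - 10)*(-5) + 1))*0 = (37*(-5*(-9)*(-5) + 1))*0 = (37*(45*(-5) + 1))*0 = (37*(-225 + 1))*0 = (37*(-224))*0 = -8288*0 = 0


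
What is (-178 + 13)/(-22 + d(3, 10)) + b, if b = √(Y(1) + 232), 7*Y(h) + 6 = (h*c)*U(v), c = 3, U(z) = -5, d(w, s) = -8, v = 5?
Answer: 11/2 + √229 ≈ 20.633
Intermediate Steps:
Y(h) = -6/7 - 15*h/7 (Y(h) = -6/7 + ((h*3)*(-5))/7 = -6/7 + ((3*h)*(-5))/7 = -6/7 + (-15*h)/7 = -6/7 - 15*h/7)
b = √229 (b = √((-6/7 - 15/7*1) + 232) = √((-6/7 - 15/7) + 232) = √(-3 + 232) = √229 ≈ 15.133)
(-178 + 13)/(-22 + d(3, 10)) + b = (-178 + 13)/(-22 - 8) + √229 = -165/(-30) + √229 = -165*(-1/30) + √229 = 11/2 + √229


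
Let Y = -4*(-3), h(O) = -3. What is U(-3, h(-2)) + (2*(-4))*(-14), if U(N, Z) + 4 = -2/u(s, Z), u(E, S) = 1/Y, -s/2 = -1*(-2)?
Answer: 84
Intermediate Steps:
s = -4 (s = -(-2)*(-2) = -2*2 = -4)
Y = 12
u(E, S) = 1/12
U(N, Z) = -28 (U(N, Z) = -4 - 2/1/12 = -4 - 2*12 = -4 - 24 = -28)
U(-3, h(-2)) + (2*(-4))*(-14) = -28 + (2*(-4))*(-14) = -28 - 8*(-14) = -28 + 112 = 84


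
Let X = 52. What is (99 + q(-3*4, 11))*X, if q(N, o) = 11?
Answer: 5720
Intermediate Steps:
(99 + q(-3*4, 11))*X = (99 + 11)*52 = 110*52 = 5720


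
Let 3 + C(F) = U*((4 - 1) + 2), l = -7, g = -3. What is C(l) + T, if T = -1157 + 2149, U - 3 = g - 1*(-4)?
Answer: 1009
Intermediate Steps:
U = 4 (U = 3 + (-3 - 1*(-4)) = 3 + (-3 + 4) = 3 + 1 = 4)
C(F) = 17 (C(F) = -3 + 4*((4 - 1) + 2) = -3 + 4*(3 + 2) = -3 + 4*5 = -3 + 20 = 17)
T = 992
C(l) + T = 17 + 992 = 1009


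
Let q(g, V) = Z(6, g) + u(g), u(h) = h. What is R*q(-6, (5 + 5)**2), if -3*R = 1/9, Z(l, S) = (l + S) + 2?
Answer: 4/27 ≈ 0.14815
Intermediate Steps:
Z(l, S) = 2 + S + l (Z(l, S) = (S + l) + 2 = 2 + S + l)
q(g, V) = 8 + 2*g (q(g, V) = (2 + g + 6) + g = (8 + g) + g = 8 + 2*g)
R = -1/27 (R = -1/3/9 = -1/3*1/9 = -1/27 ≈ -0.037037)
R*q(-6, (5 + 5)**2) = -(8 + 2*(-6))/27 = -(8 - 12)/27 = -1/27*(-4) = 4/27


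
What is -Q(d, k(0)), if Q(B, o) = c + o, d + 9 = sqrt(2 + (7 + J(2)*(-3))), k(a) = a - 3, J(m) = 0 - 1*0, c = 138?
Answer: -135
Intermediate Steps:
J(m) = 0 (J(m) = 0 + 0 = 0)
k(a) = -3 + a
d = -6 (d = -9 + sqrt(2 + (7 + 0*(-3))) = -9 + sqrt(2 + (7 + 0)) = -9 + sqrt(2 + 7) = -9 + sqrt(9) = -9 + 3 = -6)
Q(B, o) = 138 + o
-Q(d, k(0)) = -(138 + (-3 + 0)) = -(138 - 3) = -1*135 = -135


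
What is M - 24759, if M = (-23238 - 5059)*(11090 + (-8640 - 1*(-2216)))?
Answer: -132058561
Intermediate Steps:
M = -132033802 (M = -28297*(11090 + (-8640 + 2216)) = -28297*(11090 - 6424) = -28297*4666 = -132033802)
M - 24759 = -132033802 - 24759 = -132058561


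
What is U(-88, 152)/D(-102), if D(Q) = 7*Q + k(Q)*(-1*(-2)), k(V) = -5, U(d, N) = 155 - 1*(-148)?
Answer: -303/724 ≈ -0.41851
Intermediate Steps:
U(d, N) = 303 (U(d, N) = 155 + 148 = 303)
D(Q) = -10 + 7*Q (D(Q) = 7*Q - (-5)*(-2) = 7*Q - 5*2 = 7*Q - 10 = -10 + 7*Q)
U(-88, 152)/D(-102) = 303/(-10 + 7*(-102)) = 303/(-10 - 714) = 303/(-724) = 303*(-1/724) = -303/724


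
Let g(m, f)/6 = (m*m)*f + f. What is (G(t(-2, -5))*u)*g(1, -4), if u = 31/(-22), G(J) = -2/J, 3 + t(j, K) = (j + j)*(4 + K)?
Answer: -1488/11 ≈ -135.27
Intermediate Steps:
t(j, K) = -3 + 2*j*(4 + K) (t(j, K) = -3 + (j + j)*(4 + K) = -3 + (2*j)*(4 + K) = -3 + 2*j*(4 + K))
g(m, f) = 6*f + 6*f*m² (g(m, f) = 6*((m*m)*f + f) = 6*(m²*f + f) = 6*(f*m² + f) = 6*(f + f*m²) = 6*f + 6*f*m²)
u = -31/22 (u = 31*(-1/22) = -31/22 ≈ -1.4091)
(G(t(-2, -5))*u)*g(1, -4) = (-2/(-3 + 8*(-2) + 2*(-5)*(-2))*(-31/22))*(6*(-4)*(1 + 1²)) = (-2/(-3 - 16 + 20)*(-31/22))*(6*(-4)*(1 + 1)) = (-2/1*(-31/22))*(6*(-4)*2) = (-2*1*(-31/22))*(-48) = -2*(-31/22)*(-48) = (31/11)*(-48) = -1488/11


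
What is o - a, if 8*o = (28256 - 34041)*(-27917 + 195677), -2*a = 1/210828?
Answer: -51151700761199/421656 ≈ -1.2131e+8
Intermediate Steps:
a = -1/421656 (a = -1/2/210828 = -1/2*1/210828 = -1/421656 ≈ -2.3716e-6)
o = -121311450 (o = ((28256 - 34041)*(-27917 + 195677))/8 = (-5785*167760)/8 = (1/8)*(-970491600) = -121311450)
o - a = -121311450 - 1*(-1/421656) = -121311450 + 1/421656 = -51151700761199/421656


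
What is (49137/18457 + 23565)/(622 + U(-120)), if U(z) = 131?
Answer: 144996114/4632707 ≈ 31.298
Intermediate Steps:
(49137/18457 + 23565)/(622 + U(-120)) = (49137/18457 + 23565)/(622 + 131) = (49137*(1/18457) + 23565)/753 = (49137/18457 + 23565)*(1/753) = (434988342/18457)*(1/753) = 144996114/4632707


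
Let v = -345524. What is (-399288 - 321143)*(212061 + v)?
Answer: 96150882553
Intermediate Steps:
(-399288 - 321143)*(212061 + v) = (-399288 - 321143)*(212061 - 345524) = -720431*(-133463) = 96150882553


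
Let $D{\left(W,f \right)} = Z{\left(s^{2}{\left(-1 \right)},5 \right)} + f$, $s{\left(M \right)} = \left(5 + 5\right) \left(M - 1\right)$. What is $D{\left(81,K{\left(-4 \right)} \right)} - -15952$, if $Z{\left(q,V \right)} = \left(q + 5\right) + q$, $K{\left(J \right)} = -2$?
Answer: $16755$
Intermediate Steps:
$s{\left(M \right)} = -10 + 10 M$ ($s{\left(M \right)} = 10 \left(-1 + M\right) = -10 + 10 M$)
$Z{\left(q,V \right)} = 5 + 2 q$ ($Z{\left(q,V \right)} = \left(5 + q\right) + q = 5 + 2 q$)
$D{\left(W,f \right)} = 805 + f$ ($D{\left(W,f \right)} = \left(5 + 2 \left(-10 + 10 \left(-1\right)\right)^{2}\right) + f = \left(5 + 2 \left(-10 - 10\right)^{2}\right) + f = \left(5 + 2 \left(-20\right)^{2}\right) + f = \left(5 + 2 \cdot 400\right) + f = \left(5 + 800\right) + f = 805 + f$)
$D{\left(81,K{\left(-4 \right)} \right)} - -15952 = \left(805 - 2\right) - -15952 = 803 + 15952 = 16755$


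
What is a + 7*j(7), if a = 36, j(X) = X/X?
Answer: 43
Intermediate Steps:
j(X) = 1
a + 7*j(7) = 36 + 7*1 = 36 + 7 = 43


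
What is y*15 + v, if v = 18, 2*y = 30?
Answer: 243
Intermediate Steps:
y = 15 (y = (½)*30 = 15)
y*15 + v = 15*15 + 18 = 225 + 18 = 243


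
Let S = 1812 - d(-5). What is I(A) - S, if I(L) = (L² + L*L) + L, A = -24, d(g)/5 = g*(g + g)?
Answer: -434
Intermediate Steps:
d(g) = 10*g² (d(g) = 5*(g*(g + g)) = 5*(g*(2*g)) = 5*(2*g²) = 10*g²)
I(L) = L + 2*L² (I(L) = (L² + L²) + L = 2*L² + L = L + 2*L²)
S = 1562 (S = 1812 - 10*(-5)² = 1812 - 10*25 = 1812 - 1*250 = 1812 - 250 = 1562)
I(A) - S = -24*(1 + 2*(-24)) - 1*1562 = -24*(1 - 48) - 1562 = -24*(-47) - 1562 = 1128 - 1562 = -434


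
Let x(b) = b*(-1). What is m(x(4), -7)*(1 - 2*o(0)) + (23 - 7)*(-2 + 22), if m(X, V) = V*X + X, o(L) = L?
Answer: 344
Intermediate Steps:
x(b) = -b
m(X, V) = X + V*X
m(x(4), -7)*(1 - 2*o(0)) + (23 - 7)*(-2 + 22) = ((-1*4)*(1 - 7))*(1 - 2*0) + (23 - 7)*(-2 + 22) = (-4*(-6))*(1 + 0) + 16*20 = 24*1 + 320 = 24 + 320 = 344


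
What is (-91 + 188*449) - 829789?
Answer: -745468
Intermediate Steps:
(-91 + 188*449) - 829789 = (-91 + 84412) - 829789 = 84321 - 829789 = -745468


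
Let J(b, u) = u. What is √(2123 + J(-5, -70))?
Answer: √2053 ≈ 45.310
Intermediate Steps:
√(2123 + J(-5, -70)) = √(2123 - 70) = √2053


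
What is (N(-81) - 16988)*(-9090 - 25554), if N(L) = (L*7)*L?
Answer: -1002562716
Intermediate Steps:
N(L) = 7*L² (N(L) = (7*L)*L = 7*L²)
(N(-81) - 16988)*(-9090 - 25554) = (7*(-81)² - 16988)*(-9090 - 25554) = (7*6561 - 16988)*(-34644) = (45927 - 16988)*(-34644) = 28939*(-34644) = -1002562716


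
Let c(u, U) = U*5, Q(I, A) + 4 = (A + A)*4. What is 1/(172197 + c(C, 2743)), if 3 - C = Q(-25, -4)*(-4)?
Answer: 1/185912 ≈ 5.3789e-6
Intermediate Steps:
Q(I, A) = -4 + 8*A (Q(I, A) = -4 + (A + A)*4 = -4 + (2*A)*4 = -4 + 8*A)
C = -141 (C = 3 - (-4 + 8*(-4))*(-4) = 3 - (-4 - 32)*(-4) = 3 - (-36)*(-4) = 3 - 1*144 = 3 - 144 = -141)
c(u, U) = 5*U
1/(172197 + c(C, 2743)) = 1/(172197 + 5*2743) = 1/(172197 + 13715) = 1/185912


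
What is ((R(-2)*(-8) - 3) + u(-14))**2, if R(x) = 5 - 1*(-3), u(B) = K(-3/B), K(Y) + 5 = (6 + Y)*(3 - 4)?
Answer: 1199025/196 ≈ 6117.5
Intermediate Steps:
K(Y) = -11 - Y (K(Y) = -5 + (6 + Y)*(3 - 4) = -5 + (6 + Y)*(-1) = -5 + (-6 - Y) = -11 - Y)
u(B) = -11 + 3/B (u(B) = -11 - (-3)/B = -11 + 3/B)
R(x) = 8 (R(x) = 5 + 3 = 8)
((R(-2)*(-8) - 3) + u(-14))**2 = ((8*(-8) - 3) + (-11 + 3/(-14)))**2 = ((-64 - 3) + (-11 + 3*(-1/14)))**2 = (-67 + (-11 - 3/14))**2 = (-67 - 157/14)**2 = (-1095/14)**2 = 1199025/196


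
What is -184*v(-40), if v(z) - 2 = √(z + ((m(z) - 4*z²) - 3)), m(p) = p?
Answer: -368 - 184*I*√6483 ≈ -368.0 - 14815.0*I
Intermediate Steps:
v(z) = 2 + √(-3 - 4*z² + 2*z) (v(z) = 2 + √(z + ((z - 4*z²) - 3)) = 2 + √(z + (-3 + z - 4*z²)) = 2 + √(-3 - 4*z² + 2*z))
-184*v(-40) = -184*(2 + √(-3 - 4*(-40)² + 2*(-40))) = -184*(2 + √(-3 - 4*1600 - 80)) = -184*(2 + √(-3 - 6400 - 80)) = -184*(2 + √(-6483)) = -184*(2 + I*√6483) = -368 - 184*I*√6483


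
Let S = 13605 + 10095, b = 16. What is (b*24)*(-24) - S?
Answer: -32916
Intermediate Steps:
S = 23700
(b*24)*(-24) - S = (16*24)*(-24) - 1*23700 = 384*(-24) - 23700 = -9216 - 23700 = -32916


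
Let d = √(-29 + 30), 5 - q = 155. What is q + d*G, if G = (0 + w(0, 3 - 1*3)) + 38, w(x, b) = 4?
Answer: -108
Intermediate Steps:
q = -150 (q = 5 - 1*155 = 5 - 155 = -150)
d = 1 (d = √1 = 1)
G = 42 (G = (0 + 4) + 38 = 4 + 38 = 42)
q + d*G = -150 + 1*42 = -150 + 42 = -108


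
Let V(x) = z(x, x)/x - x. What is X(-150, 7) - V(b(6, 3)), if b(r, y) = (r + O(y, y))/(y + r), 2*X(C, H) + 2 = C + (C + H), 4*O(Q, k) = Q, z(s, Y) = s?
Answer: -591/4 ≈ -147.75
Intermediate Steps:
O(Q, k) = Q/4
X(C, H) = -1 + C + H/2 (X(C, H) = -1 + (C + (C + H))/2 = -1 + (H + 2*C)/2 = -1 + (C + H/2) = -1 + C + H/2)
b(r, y) = (r + y/4)/(r + y) (b(r, y) = (r + y/4)/(y + r) = (r + y/4)/(r + y))
V(x) = 1 - x (V(x) = x/x - x = 1 - x)
X(-150, 7) - V(b(6, 3)) = (-1 - 150 + (½)*7) - (1 - (6 + (¼)*3)/(6 + 3)) = (-1 - 150 + 7/2) - (1 - (6 + ¾)/9) = -295/2 - (1 - 27/(9*4)) = -295/2 - (1 - 1*¾) = -295/2 - (1 - ¾) = -295/2 - 1*¼ = -295/2 - ¼ = -591/4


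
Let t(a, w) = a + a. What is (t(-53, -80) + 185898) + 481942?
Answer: 667734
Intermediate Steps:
t(a, w) = 2*a
(t(-53, -80) + 185898) + 481942 = (2*(-53) + 185898) + 481942 = (-106 + 185898) + 481942 = 185792 + 481942 = 667734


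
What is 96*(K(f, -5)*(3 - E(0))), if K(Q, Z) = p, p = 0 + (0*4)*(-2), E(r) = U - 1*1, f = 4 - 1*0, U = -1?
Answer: 0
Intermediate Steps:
f = 4 (f = 4 + 0 = 4)
E(r) = -2 (E(r) = -1 - 1*1 = -1 - 1 = -2)
p = 0 (p = 0 + 0*(-2) = 0 + 0 = 0)
K(Q, Z) = 0
96*(K(f, -5)*(3 - E(0))) = 96*(0*(3 - 1*(-2))) = 96*(0*(3 + 2)) = 96*(0*5) = 96*0 = 0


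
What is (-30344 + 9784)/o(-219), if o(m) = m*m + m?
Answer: -10280/23871 ≈ -0.43065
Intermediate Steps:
o(m) = m + m² (o(m) = m² + m = m + m²)
(-30344 + 9784)/o(-219) = (-30344 + 9784)/((-219*(1 - 219))) = -20560/((-219*(-218))) = -20560/47742 = -20560*1/47742 = -10280/23871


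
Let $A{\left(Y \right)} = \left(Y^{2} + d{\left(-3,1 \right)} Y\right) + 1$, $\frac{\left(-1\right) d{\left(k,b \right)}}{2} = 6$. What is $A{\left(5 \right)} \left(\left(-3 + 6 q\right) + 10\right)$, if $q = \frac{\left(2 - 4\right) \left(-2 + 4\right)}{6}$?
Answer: $-102$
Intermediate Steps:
$q = - \frac{2}{3}$ ($q = \left(-2\right) 2 \cdot \frac{1}{6} = \left(-4\right) \frac{1}{6} = - \frac{2}{3} \approx -0.66667$)
$d{\left(k,b \right)} = -12$ ($d{\left(k,b \right)} = \left(-2\right) 6 = -12$)
$A{\left(Y \right)} = 1 + Y^{2} - 12 Y$ ($A{\left(Y \right)} = \left(Y^{2} - 12 Y\right) + 1 = 1 + Y^{2} - 12 Y$)
$A{\left(5 \right)} \left(\left(-3 + 6 q\right) + 10\right) = \left(1 + 5^{2} - 60\right) \left(\left(-3 + 6 \left(- \frac{2}{3}\right)\right) + 10\right) = \left(1 + 25 - 60\right) \left(\left(-3 - 4\right) + 10\right) = - 34 \left(-7 + 10\right) = \left(-34\right) 3 = -102$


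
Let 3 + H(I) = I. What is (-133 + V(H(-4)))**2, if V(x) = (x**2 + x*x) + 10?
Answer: 625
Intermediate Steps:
H(I) = -3 + I
V(x) = 10 + 2*x**2 (V(x) = (x**2 + x**2) + 10 = 2*x**2 + 10 = 10 + 2*x**2)
(-133 + V(H(-4)))**2 = (-133 + (10 + 2*(-3 - 4)**2))**2 = (-133 + (10 + 2*(-7)**2))**2 = (-133 + (10 + 2*49))**2 = (-133 + (10 + 98))**2 = (-133 + 108)**2 = (-25)**2 = 625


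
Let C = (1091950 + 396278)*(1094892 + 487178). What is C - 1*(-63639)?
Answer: 2354480935599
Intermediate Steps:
C = 2354480871960 (C = 1488228*1582070 = 2354480871960)
C - 1*(-63639) = 2354480871960 - 1*(-63639) = 2354480871960 + 63639 = 2354480935599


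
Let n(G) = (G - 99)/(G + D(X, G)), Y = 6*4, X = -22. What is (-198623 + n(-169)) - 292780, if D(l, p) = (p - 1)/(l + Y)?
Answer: -62408047/127 ≈ -4.9140e+5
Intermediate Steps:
Y = 24
D(l, p) = (-1 + p)/(24 + l) (D(l, p) = (p - 1)/(l + 24) = (-1 + p)/(24 + l))
n(G) = (-99 + G)/(-1/2 + 3*G/2) (n(G) = (G - 99)/(G + (-1 + G)/(24 - 22)) = (-99 + G)/(G + (-1 + G)/2) = (-99 + G)/(G + (-1/2 + G/2)) = (-99 + G)/(-1/2 + 3*G/2))
(-198623 + n(-169)) - 292780 = (-198623 + 2*(-99 - 169)/(-1 + 3*(-169))) - 292780 = (-198623 + 2*(-268)/(-1 - 507)) - 292780 = (-198623 + 2*(-268)/(-508)) - 292780 = (-198623 + 2*(-1/508)*(-268)) - 292780 = (-198623 + 134/127) - 292780 = -25224987/127 - 292780 = -62408047/127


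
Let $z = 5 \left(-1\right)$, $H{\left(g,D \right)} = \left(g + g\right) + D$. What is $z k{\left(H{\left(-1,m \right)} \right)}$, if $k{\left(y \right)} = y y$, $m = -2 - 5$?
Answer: $-405$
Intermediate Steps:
$m = -7$ ($m = -2 - 5 = -7$)
$H{\left(g,D \right)} = D + 2 g$ ($H{\left(g,D \right)} = 2 g + D = D + 2 g$)
$k{\left(y \right)} = y^{2}$
$z = -5$
$z k{\left(H{\left(-1,m \right)} \right)} = - 5 \left(-7 + 2 \left(-1\right)\right)^{2} = - 5 \left(-7 - 2\right)^{2} = - 5 \left(-9\right)^{2} = \left(-5\right) 81 = -405$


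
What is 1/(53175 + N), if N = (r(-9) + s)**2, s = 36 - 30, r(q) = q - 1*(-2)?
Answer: 1/53176 ≈ 1.8805e-5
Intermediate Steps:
r(q) = 2 + q (r(q) = q + 2 = 2 + q)
s = 6
N = 1 (N = ((2 - 9) + 6)**2 = (-7 + 6)**2 = (-1)**2 = 1)
1/(53175 + N) = 1/(53175 + 1) = 1/53176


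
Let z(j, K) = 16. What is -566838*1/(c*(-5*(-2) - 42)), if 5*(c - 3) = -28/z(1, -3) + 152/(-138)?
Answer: 97779555/13412 ≈ 7290.5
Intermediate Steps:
c = 3353/1380 (c = 3 + (-28/16 + 152/(-138))/5 = 3 + (-28*1/16 + 152*(-1/138))/5 = 3 + (-7/4 - 76/69)/5 = 3 + (⅕)*(-787/276) = 3 - 787/1380 = 3353/1380 ≈ 2.4297)
-566838*1/(c*(-5*(-2) - 42)) = -566838*1380/(3353*(-5*(-2) - 42)) = -566838*1380/(3353*(10 - 42)) = -566838/((-32*3353/1380)) = -566838/(-26824/345) = -566838*(-345/26824) = 97779555/13412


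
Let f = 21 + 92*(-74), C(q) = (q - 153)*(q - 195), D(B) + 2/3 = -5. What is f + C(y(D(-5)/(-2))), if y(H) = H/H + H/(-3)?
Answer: 7461289/324 ≈ 23029.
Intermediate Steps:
D(B) = -17/3 (D(B) = -⅔ - 5 = -17/3)
y(H) = 1 - H/3 (y(H) = 1 + H*(-⅓) = 1 - H/3)
C(q) = (-195 + q)*(-153 + q) (C(q) = (-153 + q)*(-195 + q) = (-195 + q)*(-153 + q))
f = -6787 (f = 21 - 6808 = -6787)
f + C(y(D(-5)/(-2))) = -6787 + (29835 + (1 - (-17)/(9*(-2)))² - 348*(1 - (-17)/(9*(-2)))) = -6787 + (29835 + (1 - (-17)*(-1)/(9*2))² - 348*(1 - (-17)*(-1)/(9*2))) = -6787 + (29835 + (1 - ⅓*17/6)² - 348*(1 - ⅓*17/6)) = -6787 + (29835 + (1 - 17/18)² - 348*(1 - 17/18)) = -6787 + (29835 + (1/18)² - 348*1/18) = -6787 + (29835 + 1/324 - 58/3) = -6787 + 9660277/324 = 7461289/324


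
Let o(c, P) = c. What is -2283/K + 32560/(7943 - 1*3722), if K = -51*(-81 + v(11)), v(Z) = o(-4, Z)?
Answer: 43837019/6099345 ≈ 7.1872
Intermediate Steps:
v(Z) = -4
K = 4335 (K = -51*(-81 - 4) = -51*(-85) = 4335)
-2283/K + 32560/(7943 - 1*3722) = -2283/4335 + 32560/(7943 - 1*3722) = -2283*1/4335 + 32560/(7943 - 3722) = -761/1445 + 32560/4221 = 43837019/6099345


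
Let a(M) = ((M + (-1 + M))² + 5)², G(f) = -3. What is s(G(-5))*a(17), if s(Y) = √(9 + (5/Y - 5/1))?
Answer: 1196836*√21/3 ≈ 1.8282e+6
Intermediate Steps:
s(Y) = √(4 + 5/Y) (s(Y) = √(9 + (5/Y - 5*1)) = √(9 + (5/Y - 5)) = √(9 + (-5 + 5/Y)) = √(4 + 5/Y))
a(M) = (5 + (-1 + 2*M)²)² (a(M) = ((-1 + 2*M)² + 5)² = (5 + (-1 + 2*M)²)²)
s(G(-5))*a(17) = √(4 + 5/(-3))*(5 + (-1 + 2*17)²)² = √(4 + 5*(-⅓))*(5 + (-1 + 34)²)² = √(4 - 5/3)*(5 + 33²)² = √(7/3)*(5 + 1089)² = (√21/3)*1094² = (√21/3)*1196836 = 1196836*√21/3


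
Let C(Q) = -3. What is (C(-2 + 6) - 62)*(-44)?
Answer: 2860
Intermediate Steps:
(C(-2 + 6) - 62)*(-44) = (-3 - 62)*(-44) = -65*(-44) = 2860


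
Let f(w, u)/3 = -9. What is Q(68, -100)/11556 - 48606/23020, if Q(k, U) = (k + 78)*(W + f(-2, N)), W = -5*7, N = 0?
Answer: -96258497/33252390 ≈ -2.8948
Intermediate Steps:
W = -35
f(w, u) = -27 (f(w, u) = 3*(-9) = -27)
Q(k, U) = -4836 - 62*k (Q(k, U) = (k + 78)*(-35 - 27) = (78 + k)*(-62) = -4836 - 62*k)
Q(68, -100)/11556 - 48606/23020 = (-4836 - 62*68)/11556 - 48606/23020 = (-4836 - 4216)*(1/11556) - 48606*1/23020 = -9052*1/11556 - 24303/11510 = -2263/2889 - 24303/11510 = -96258497/33252390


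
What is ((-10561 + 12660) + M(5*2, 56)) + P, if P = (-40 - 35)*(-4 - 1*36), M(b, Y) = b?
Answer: 5109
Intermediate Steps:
P = 3000 (P = -75*(-4 - 36) = -75*(-40) = 3000)
((-10561 + 12660) + M(5*2, 56)) + P = ((-10561 + 12660) + 5*2) + 3000 = (2099 + 10) + 3000 = 2109 + 3000 = 5109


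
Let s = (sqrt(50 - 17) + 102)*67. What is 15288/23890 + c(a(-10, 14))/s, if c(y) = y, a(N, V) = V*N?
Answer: 1713637436/2766688955 + 140*sqrt(33)/694857 ≈ 0.62054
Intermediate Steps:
a(N, V) = N*V
s = 6834 + 67*sqrt(33) (s = (sqrt(33) + 102)*67 = (102 + sqrt(33))*67 = 6834 + 67*sqrt(33) ≈ 7218.9)
15288/23890 + c(a(-10, 14))/s = 15288/23890 + (-10*14)/(6834 + 67*sqrt(33)) = 15288*(1/23890) - 140/(6834 + 67*sqrt(33)) = 7644/11945 - 140/(6834 + 67*sqrt(33))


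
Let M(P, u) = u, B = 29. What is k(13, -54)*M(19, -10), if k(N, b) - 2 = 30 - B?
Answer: -30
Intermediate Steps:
k(N, b) = 3 (k(N, b) = 2 + (30 - 1*29) = 2 + (30 - 29) = 2 + 1 = 3)
k(13, -54)*M(19, -10) = 3*(-10) = -30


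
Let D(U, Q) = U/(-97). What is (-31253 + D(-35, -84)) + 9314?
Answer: -2128048/97 ≈ -21939.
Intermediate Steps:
D(U, Q) = -U/97 (D(U, Q) = U*(-1/97) = -U/97)
(-31253 + D(-35, -84)) + 9314 = (-31253 - 1/97*(-35)) + 9314 = (-31253 + 35/97) + 9314 = -3031506/97 + 9314 = -2128048/97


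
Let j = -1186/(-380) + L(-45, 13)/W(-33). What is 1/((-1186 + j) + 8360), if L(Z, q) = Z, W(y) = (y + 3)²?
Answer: 380/2727287 ≈ 0.00013933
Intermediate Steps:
W(y) = (3 + y)²
j = 1167/380 (j = -1186/(-380) - 45/(3 - 33)² = -1186*(-1/380) - 45/((-30)²) = 593/190 - 45/900 = 593/190 - 45*1/900 = 593/190 - 1/20 = 1167/380 ≈ 3.0711)
1/((-1186 + j) + 8360) = 1/((-1186 + 1167/380) + 8360) = 1/(-449513/380 + 8360) = 1/(2727287/380) = 380/2727287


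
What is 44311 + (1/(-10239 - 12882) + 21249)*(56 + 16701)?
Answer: 8233707245527/23121 ≈ 3.5611e+8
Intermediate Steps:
44311 + (1/(-10239 - 12882) + 21249)*(56 + 16701) = 44311 + (1/(-23121) + 21249)*16757 = 44311 + (-1/23121 + 21249)*16757 = 44311 + (491298128/23121)*16757 = 44311 + 8232682730896/23121 = 8233707245527/23121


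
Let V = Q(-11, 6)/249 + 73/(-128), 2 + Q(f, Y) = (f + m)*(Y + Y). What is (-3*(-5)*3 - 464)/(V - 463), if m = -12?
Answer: 13354368/14810497 ≈ 0.90168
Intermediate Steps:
Q(f, Y) = -2 + 2*Y*(-12 + f) (Q(f, Y) = -2 + (f - 12)*(Y + Y) = -2 + (-12 + f)*(2*Y) = -2 + 2*Y*(-12 + f))
V = -53761/31872 (V = (-2 - 24*6 + 2*6*(-11))/249 + 73/(-128) = (-2 - 144 - 132)*(1/249) + 73*(-1/128) = -278*1/249 - 73/128 = -278/249 - 73/128 = -53761/31872 ≈ -1.6868)
(-3*(-5)*3 - 464)/(V - 463) = (-3*(-5)*3 - 464)/(-53761/31872 - 463) = (15*3 - 464)/(-14810497/31872) = (45 - 464)*(-31872/14810497) = -419*(-31872/14810497) = 13354368/14810497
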